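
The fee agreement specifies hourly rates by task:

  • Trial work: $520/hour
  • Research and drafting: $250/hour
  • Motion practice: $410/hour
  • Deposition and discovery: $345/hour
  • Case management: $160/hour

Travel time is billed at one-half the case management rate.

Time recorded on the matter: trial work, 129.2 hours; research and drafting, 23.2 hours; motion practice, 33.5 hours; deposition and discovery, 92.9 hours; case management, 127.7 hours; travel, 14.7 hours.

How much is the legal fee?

Trial work: 129.2 × $520 = $67,184.00
Research and drafting: 23.2 × $250 = $5,800.00
Motion practice: 33.5 × $410 = $13,735.00
Deposition and discovery: 92.9 × $345 = $32,050.50
Case management: 127.7 × $160 = $20,432.00
Subtotal: $67,184.00 + $5,800.00 + $13,735.00 + $32,050.50 + $20,432.00 = $139,201.50
Travel: 14.7 × ($160 ÷ 2) = 14.7 × $80.00 = $1,176.00
Total: $139,201.50 + $1,176.00 = $140,377.50

$140,377.50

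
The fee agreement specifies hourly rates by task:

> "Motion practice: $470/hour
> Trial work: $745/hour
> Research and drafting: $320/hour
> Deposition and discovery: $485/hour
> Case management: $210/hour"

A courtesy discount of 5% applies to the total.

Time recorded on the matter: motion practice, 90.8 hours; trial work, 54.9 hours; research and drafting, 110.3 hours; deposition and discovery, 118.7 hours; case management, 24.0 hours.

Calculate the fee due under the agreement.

Motion practice: 90.8 × $470 = $42,676.00
Trial work: 54.9 × $745 = $40,900.50
Research and drafting: 110.3 × $320 = $35,296.00
Deposition and discovery: 118.7 × $485 = $57,569.50
Case management: 24.0 × $210 = $5,040.00
Subtotal: $181,482.00
Less 5% discount: −$9,074.10
Total: $181,482.00 − $9,074.10 = $172,407.90

$172,407.90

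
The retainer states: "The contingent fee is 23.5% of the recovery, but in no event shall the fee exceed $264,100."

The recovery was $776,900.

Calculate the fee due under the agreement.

23.5% of $776,900 = $182,571.50
That is under the $264,100 cap.

$182,571.50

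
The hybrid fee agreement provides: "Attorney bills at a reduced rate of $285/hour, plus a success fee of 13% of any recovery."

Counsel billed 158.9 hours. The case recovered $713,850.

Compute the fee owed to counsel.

Hourly: 158.9 × $285 = $45,286.50
Success fee: 13% of $713,850 = $92,800.50
Total: $45,286.50 + $92,800.50 = $138,087.00

$138,087.00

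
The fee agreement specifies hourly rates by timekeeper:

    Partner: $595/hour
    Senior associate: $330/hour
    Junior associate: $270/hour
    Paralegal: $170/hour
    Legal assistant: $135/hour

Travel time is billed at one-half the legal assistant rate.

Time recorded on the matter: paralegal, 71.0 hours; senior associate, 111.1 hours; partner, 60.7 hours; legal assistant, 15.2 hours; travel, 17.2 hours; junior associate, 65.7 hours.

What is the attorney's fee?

$105,801.50

Partner: 60.7 × $595 = $36,116.50
Senior associate: 111.1 × $330 = $36,663.00
Junior associate: 65.7 × $270 = $17,739.00
Paralegal: 71.0 × $170 = $12,070.00
Legal assistant: 15.2 × $135 = $2,052.00
Subtotal: $36,116.50 + $36,663.00 + $17,739.00 + $12,070.00 + $2,052.00 = $104,640.50
Travel: 17.2 × ($135 ÷ 2) = 17.2 × $67.50 = $1,161.00
Total: $104,640.50 + $1,161.00 = $105,801.50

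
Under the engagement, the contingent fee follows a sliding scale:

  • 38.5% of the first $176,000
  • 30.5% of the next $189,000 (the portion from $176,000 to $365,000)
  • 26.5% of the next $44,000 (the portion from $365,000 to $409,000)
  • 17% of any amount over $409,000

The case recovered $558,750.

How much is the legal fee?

First $176,000 at 38.5% = $67,760.00
Next $189,000 at 30.5% = $57,645.00
Next $44,000 at 26.5% = $11,660.00
Remaining $149,750 at 17% = $25,457.50
Fee: $67,760.00 + $57,645.00 + $11,660.00 + $25,457.50 = $162,522.50

$162,522.50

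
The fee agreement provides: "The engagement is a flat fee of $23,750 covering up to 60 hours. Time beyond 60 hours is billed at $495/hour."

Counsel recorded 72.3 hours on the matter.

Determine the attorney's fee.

Flat fee: $23,750.00
Excess hours: 72.3 − 60 = 12.3
Overrun: 12.3 × $495 = $6,088.50
Total: $23,750.00 + $6,088.50 = $29,838.50

$29,838.50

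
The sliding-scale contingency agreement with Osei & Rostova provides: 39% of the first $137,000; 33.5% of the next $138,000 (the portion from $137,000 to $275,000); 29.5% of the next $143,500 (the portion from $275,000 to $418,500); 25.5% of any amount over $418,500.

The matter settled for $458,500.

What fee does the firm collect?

$152,192.50

First $137,000 at 39% = $53,430.00
Next $138,000 at 33.5% = $46,230.00
Next $143,500 at 29.5% = $42,332.50
Remaining $40,000 at 25.5% = $10,200.00
Fee: $53,430.00 + $46,230.00 + $42,332.50 + $10,200.00 = $152,192.50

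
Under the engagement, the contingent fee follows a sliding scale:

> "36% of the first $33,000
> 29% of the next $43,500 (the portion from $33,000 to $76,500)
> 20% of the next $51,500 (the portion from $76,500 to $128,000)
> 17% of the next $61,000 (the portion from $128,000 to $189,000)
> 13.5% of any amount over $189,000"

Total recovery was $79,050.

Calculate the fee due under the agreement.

$25,005.00

First $33,000 at 36% = $11,880.00
Next $43,500 at 29% = $12,615.00
Remaining $2,550 at 20% = $510.00
Fee: $11,880.00 + $12,615.00 + $510.00 = $25,005.00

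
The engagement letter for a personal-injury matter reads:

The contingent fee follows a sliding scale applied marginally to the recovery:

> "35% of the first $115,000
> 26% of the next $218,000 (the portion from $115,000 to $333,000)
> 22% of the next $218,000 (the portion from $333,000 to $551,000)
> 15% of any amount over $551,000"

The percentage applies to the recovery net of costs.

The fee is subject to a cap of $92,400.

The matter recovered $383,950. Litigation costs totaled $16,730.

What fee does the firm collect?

Fee base (net of costs): $383,950 − $16,730 = $367,220
First $115,000 at 35% = $40,250.00
Next $218,000 at 26% = $56,680.00
Remaining $34,220 at 22% = $7,528.40
Fee: $40,250.00 + $56,680.00 + $7,528.40 = $104,458.40
$104,458.40 exceeds the $92,400 cap, so the fee is capped at $92,400.00.

$92,400.00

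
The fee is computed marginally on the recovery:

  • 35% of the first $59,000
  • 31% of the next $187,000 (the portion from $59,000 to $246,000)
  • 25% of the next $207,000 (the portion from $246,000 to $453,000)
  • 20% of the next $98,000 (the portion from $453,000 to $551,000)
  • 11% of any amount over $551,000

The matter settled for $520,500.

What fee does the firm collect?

First $59,000 at 35% = $20,650.00
Next $187,000 at 31% = $57,970.00
Next $207,000 at 25% = $51,750.00
Remaining $67,500 at 20% = $13,500.00
Fee: $20,650.00 + $57,970.00 + $51,750.00 + $13,500.00 = $143,870.00

$143,870.00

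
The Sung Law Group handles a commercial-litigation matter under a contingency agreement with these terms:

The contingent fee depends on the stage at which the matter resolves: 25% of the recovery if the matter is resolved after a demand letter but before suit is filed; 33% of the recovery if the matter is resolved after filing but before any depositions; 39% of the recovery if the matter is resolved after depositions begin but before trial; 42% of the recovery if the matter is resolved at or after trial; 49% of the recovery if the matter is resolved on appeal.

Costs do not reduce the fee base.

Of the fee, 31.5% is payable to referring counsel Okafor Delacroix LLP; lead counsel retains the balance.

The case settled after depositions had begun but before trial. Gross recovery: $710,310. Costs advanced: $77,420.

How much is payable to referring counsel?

Fee base is the gross recovery, $710,310; costs are reimbursed separately.
The matter settled after depositions had begun but before trial, so the 39% rate applies.
$710,310 × 39% = $277,020.90
Referral share: 31.5% of $277,020.90 = $87,261.58; lead counsel retains $277,020.90 − $87,261.58 = $189,759.32.

$87,261.58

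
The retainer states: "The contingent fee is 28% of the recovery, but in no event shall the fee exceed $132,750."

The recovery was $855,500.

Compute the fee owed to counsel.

$132,750.00

28% of $855,500 = $239,540.00
That exceeds the $132,750 cap, so the fee is capped at $132,750.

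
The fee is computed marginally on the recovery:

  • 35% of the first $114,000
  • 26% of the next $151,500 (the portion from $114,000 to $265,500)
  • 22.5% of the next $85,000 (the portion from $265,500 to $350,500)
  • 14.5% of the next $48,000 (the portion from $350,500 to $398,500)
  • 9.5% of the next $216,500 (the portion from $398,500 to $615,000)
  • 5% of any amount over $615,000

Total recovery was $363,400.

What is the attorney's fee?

First $114,000 at 35% = $39,900.00
Next $151,500 at 26% = $39,390.00
Next $85,000 at 22.5% = $19,125.00
Remaining $12,900 at 14.5% = $1,870.50
Fee: $39,900.00 + $39,390.00 + $19,125.00 + $1,870.50 = $100,285.50

$100,285.50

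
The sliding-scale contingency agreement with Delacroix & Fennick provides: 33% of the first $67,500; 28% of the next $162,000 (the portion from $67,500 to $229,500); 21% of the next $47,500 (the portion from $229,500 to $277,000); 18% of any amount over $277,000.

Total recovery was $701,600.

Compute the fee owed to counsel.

First $67,500 at 33% = $22,275.00
Next $162,000 at 28% = $45,360.00
Next $47,500 at 21% = $9,975.00
Remaining $424,600 at 18% = $76,428.00
Fee: $22,275.00 + $45,360.00 + $9,975.00 + $76,428.00 = $154,038.00

$154,038.00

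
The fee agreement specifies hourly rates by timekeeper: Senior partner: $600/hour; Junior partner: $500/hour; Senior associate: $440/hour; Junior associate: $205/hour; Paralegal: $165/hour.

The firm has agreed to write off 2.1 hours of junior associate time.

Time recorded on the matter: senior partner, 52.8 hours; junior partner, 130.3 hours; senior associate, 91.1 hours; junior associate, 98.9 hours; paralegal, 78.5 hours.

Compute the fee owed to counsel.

$169,710.50

Senior partner: 52.8 × $600 = $31,680.00
Junior partner: 130.3 × $500 = $65,150.00
Senior associate: 91.1 × $440 = $40,084.00
Junior associate: 98.9 × $205 = $20,274.50
Paralegal: 78.5 × $165 = $12,952.50
Subtotal: $170,141.00
Write-off: 2.1 × $205 = $430.50
Total: $170,141.00 − $430.50 = $169,710.50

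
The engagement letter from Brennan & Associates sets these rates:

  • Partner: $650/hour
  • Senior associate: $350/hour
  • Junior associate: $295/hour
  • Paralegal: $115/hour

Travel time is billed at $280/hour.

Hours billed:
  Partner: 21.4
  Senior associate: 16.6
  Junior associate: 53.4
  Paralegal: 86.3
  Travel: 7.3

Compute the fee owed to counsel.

Partner: 21.4 × $650 = $13,910.00
Senior associate: 16.6 × $350 = $5,810.00
Junior associate: 53.4 × $295 = $15,753.00
Paralegal: 86.3 × $115 = $9,924.50
Subtotal: $13,910.00 + $5,810.00 + $15,753.00 + $9,924.50 = $45,397.50
Travel: 7.3 × $280 = $2,044.00
Total: $45,397.50 + $2,044.00 = $47,441.50

$47,441.50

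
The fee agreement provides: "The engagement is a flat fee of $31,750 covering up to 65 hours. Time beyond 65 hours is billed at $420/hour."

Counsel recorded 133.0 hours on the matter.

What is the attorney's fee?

$60,310.00

Flat fee: $31,750.00
Excess hours: 133.0 − 65 = 68.0
Overrun: 68.0 × $420 = $28,560.00
Total: $31,750.00 + $28,560.00 = $60,310.00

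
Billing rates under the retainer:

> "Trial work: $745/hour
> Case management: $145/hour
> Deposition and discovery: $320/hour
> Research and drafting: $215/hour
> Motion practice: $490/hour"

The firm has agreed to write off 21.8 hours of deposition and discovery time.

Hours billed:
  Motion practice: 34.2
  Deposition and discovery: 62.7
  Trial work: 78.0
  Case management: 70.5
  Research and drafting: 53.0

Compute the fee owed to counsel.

Trial work: 78.0 × $745 = $58,110.00
Case management: 70.5 × $145 = $10,222.50
Deposition and discovery: 62.7 × $320 = $20,064.00
Research and drafting: 53.0 × $215 = $11,395.00
Motion practice: 34.2 × $490 = $16,758.00
Subtotal: $116,549.50
Write-off: 21.8 × $320 = $6,976.00
Total: $116,549.50 − $6,976.00 = $109,573.50

$109,573.50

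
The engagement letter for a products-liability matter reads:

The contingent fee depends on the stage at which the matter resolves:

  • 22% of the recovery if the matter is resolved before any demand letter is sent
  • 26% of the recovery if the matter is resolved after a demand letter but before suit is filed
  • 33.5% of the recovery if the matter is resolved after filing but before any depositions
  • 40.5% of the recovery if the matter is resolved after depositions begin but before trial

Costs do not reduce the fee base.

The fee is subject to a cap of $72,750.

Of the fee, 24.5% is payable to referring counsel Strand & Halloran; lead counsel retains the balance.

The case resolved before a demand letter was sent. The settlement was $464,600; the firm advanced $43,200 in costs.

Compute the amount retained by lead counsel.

$54,926.25

Fee base is the gross recovery, $464,600; costs are reimbursed separately.
The matter resolved before a demand letter was sent, so the 22% rate applies.
$464,600 × 22% = $102,212.00
$102,212.00 exceeds the $72,750 cap, so the fee is capped at $72,750.00.
Referral share: 24.5% of $72,750.00 = $17,823.75; lead counsel retains $72,750.00 − $17,823.75 = $54,926.25.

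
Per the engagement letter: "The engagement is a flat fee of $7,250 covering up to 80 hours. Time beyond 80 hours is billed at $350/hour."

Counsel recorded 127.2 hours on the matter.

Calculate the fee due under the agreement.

Flat fee: $7,250.00
Excess hours: 127.2 − 80 = 47.2
Overrun: 47.2 × $350 = $16,520.00
Total: $7,250.00 + $16,520.00 = $23,770.00

$23,770.00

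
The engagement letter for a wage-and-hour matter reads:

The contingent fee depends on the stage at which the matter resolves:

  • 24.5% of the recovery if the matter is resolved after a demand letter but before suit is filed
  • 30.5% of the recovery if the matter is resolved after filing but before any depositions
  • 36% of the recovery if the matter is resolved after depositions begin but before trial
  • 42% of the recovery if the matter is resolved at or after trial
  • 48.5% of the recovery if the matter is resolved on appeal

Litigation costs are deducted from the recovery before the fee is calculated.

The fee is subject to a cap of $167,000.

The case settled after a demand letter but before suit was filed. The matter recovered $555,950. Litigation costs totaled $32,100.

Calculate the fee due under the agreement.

$128,343.25

Fee base (net of costs): $555,950 − $32,100 = $523,850
The matter settled after a demand letter but before suit was filed, so the 24.5% rate applies.
$523,850 × 24.5% = $128,343.25
$128,343.25 is under the $167,000 cap.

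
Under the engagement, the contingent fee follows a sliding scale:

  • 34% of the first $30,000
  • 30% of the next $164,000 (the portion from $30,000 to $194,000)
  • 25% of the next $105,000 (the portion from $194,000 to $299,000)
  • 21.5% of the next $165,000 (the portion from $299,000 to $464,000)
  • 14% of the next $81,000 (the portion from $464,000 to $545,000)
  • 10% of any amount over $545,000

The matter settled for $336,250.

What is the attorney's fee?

$93,658.75

First $30,000 at 34% = $10,200.00
Next $164,000 at 30% = $49,200.00
Next $105,000 at 25% = $26,250.00
Remaining $37,250 at 21.5% = $8,008.75
Fee: $10,200.00 + $49,200.00 + $26,250.00 + $8,008.75 = $93,658.75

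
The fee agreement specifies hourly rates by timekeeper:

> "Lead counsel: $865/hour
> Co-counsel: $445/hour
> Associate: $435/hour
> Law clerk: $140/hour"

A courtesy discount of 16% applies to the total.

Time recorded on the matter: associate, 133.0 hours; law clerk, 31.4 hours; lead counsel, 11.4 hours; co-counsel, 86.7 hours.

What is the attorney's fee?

Lead counsel: 11.4 × $865 = $9,861.00
Co-counsel: 86.7 × $445 = $38,581.50
Associate: 133.0 × $435 = $57,855.00
Law clerk: 31.4 × $140 = $4,396.00
Subtotal: $110,693.50
Less 16% discount: −$17,710.96
Total: $110,693.50 − $17,710.96 = $92,982.54

$92,982.54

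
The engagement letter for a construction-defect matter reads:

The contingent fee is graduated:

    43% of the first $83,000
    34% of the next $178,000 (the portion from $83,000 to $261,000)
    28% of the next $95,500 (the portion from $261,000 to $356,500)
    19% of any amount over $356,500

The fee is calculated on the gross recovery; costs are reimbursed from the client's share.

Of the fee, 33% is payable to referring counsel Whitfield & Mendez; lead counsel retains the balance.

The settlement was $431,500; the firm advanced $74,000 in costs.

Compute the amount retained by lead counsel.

$91,924.00

Fee base is the gross recovery, $431,500; costs are reimbursed separately.
First $83,000 at 43% = $35,690.00
Next $178,000 at 34% = $60,520.00
Next $95,500 at 28% = $26,740.00
Remaining $75,000 at 19% = $14,250.00
Fee: $35,690.00 + $60,520.00 + $26,740.00 + $14,250.00 = $137,200.00
Referral share: 33% of $137,200.00 = $45,276.00; lead counsel retains $137,200.00 − $45,276.00 = $91,924.00.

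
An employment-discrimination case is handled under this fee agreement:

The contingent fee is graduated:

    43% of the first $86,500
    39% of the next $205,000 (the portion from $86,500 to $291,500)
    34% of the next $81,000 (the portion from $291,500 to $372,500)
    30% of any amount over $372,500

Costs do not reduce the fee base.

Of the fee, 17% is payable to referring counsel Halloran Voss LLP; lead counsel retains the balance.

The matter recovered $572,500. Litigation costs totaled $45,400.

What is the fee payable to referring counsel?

$34,796.45

Fee base is the gross recovery, $572,500; costs are reimbursed separately.
First $86,500 at 43% = $37,195.00
Next $205,000 at 39% = $79,950.00
Next $81,000 at 34% = $27,540.00
Remaining $200,000 at 30% = $60,000.00
Fee: $37,195.00 + $79,950.00 + $27,540.00 + $60,000.00 = $204,685.00
Referral share: 17% of $204,685.00 = $34,796.45; lead counsel retains $204,685.00 − $34,796.45 = $169,888.55.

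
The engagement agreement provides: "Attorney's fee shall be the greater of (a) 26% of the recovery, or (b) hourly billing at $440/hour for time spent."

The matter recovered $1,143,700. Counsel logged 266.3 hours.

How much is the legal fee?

$297,362.00

(a) 26% of $1,143,700 = $297,362.00
(b) 266.3 × $440 = $117,172.00
The greater is (a): $297,362.00.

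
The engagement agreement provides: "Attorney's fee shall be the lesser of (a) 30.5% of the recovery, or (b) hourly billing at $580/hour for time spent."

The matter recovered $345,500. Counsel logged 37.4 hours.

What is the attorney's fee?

(a) 30.5% of $345,500 = $105,377.50
(b) 37.4 × $580 = $21,692.00
The lesser is (b): $21,692.00.

$21,692.00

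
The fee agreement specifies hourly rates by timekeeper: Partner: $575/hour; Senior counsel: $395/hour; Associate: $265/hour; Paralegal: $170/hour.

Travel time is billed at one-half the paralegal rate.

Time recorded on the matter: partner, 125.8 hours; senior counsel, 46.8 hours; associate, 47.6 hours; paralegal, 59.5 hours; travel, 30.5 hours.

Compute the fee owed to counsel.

$116,142.50

Partner: 125.8 × $575 = $72,335.00
Senior counsel: 46.8 × $395 = $18,486.00
Associate: 47.6 × $265 = $12,614.00
Paralegal: 59.5 × $170 = $10,115.00
Subtotal: $72,335.00 + $18,486.00 + $12,614.00 + $10,115.00 = $113,550.00
Travel: 30.5 × ($170 ÷ 2) = 30.5 × $85.00 = $2,592.50
Total: $113,550.00 + $2,592.50 = $116,142.50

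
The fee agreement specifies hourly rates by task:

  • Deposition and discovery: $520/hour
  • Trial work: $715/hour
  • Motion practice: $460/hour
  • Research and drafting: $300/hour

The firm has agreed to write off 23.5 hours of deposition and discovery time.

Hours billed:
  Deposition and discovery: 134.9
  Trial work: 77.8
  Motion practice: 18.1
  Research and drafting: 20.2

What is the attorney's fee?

$127,941.00

Deposition and discovery: 134.9 × $520 = $70,148.00
Trial work: 77.8 × $715 = $55,627.00
Motion practice: 18.1 × $460 = $8,326.00
Research and drafting: 20.2 × $300 = $6,060.00
Subtotal: $140,161.00
Write-off: 23.5 × $520 = $12,220.00
Total: $140,161.00 − $12,220.00 = $127,941.00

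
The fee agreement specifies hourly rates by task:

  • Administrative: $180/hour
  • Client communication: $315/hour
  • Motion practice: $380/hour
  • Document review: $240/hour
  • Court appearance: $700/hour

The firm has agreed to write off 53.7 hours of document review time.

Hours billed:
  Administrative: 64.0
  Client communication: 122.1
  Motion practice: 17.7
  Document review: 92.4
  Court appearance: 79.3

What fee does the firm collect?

Administrative: 64.0 × $180 = $11,520.00
Client communication: 122.1 × $315 = $38,461.50
Motion practice: 17.7 × $380 = $6,726.00
Document review: 92.4 × $240 = $22,176.00
Court appearance: 79.3 × $700 = $55,510.00
Subtotal: $134,393.50
Write-off: 53.7 × $240 = $12,888.00
Total: $134,393.50 − $12,888.00 = $121,505.50

$121,505.50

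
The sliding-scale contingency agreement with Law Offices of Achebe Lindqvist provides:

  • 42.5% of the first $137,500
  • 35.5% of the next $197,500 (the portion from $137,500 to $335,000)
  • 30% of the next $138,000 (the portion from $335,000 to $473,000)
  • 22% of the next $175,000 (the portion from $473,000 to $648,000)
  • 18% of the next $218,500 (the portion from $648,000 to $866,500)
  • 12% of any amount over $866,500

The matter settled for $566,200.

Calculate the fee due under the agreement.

First $137,500 at 42.5% = $58,437.50
Next $197,500 at 35.5% = $70,112.50
Next $138,000 at 30% = $41,400.00
Remaining $93,200 at 22% = $20,504.00
Fee: $58,437.50 + $70,112.50 + $41,400.00 + $20,504.00 = $190,454.00

$190,454.00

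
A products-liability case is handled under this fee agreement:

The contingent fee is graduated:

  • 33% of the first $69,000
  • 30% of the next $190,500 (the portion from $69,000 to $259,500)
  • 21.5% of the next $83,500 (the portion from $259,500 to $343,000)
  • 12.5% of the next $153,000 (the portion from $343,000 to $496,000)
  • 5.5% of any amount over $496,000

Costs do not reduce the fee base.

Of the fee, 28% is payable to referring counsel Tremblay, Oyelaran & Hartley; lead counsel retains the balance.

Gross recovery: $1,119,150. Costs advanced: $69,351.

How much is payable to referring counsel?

Fee base is the gross recovery, $1,119,150; costs are reimbursed separately.
First $69,000 at 33% = $22,770.00
Next $190,500 at 30% = $57,150.00
Next $83,500 at 21.5% = $17,952.50
Next $153,000 at 12.5% = $19,125.00
Remaining $623,150 at 5.5% = $34,273.25
Fee: $22,770.00 + $57,150.00 + $17,952.50 + $19,125.00 + $34,273.25 = $151,270.75
Referral share: 28% of $151,270.75 = $42,355.81; lead counsel retains $151,270.75 − $42,355.81 = $108,914.94.

$42,355.81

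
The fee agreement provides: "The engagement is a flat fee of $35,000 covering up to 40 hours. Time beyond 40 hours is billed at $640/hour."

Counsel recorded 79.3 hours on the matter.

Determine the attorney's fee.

Flat fee: $35,000.00
Excess hours: 79.3 − 40 = 39.3
Overrun: 39.3 × $640 = $25,152.00
Total: $35,000.00 + $25,152.00 = $60,152.00

$60,152.00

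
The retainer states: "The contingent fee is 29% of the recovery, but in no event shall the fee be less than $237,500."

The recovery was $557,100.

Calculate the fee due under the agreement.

29% of $557,100 = $161,559.00
That is below the $237,500 minimum, so the minimum applies.

$237,500.00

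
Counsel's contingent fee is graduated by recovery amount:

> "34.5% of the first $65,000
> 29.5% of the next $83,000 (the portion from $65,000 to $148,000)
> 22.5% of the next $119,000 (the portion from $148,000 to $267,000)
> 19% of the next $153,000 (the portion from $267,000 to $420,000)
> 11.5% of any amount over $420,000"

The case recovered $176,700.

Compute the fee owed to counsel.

$53,367.50

First $65,000 at 34.5% = $22,425.00
Next $83,000 at 29.5% = $24,485.00
Remaining $28,700 at 22.5% = $6,457.50
Fee: $22,425.00 + $24,485.00 + $6,457.50 = $53,367.50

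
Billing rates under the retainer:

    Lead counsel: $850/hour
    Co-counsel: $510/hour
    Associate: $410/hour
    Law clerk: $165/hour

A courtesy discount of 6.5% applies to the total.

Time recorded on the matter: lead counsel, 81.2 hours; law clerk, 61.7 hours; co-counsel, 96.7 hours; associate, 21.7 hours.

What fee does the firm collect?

$128,482.56

Lead counsel: 81.2 × $850 = $69,020.00
Co-counsel: 96.7 × $510 = $49,317.00
Associate: 21.7 × $410 = $8,897.00
Law clerk: 61.7 × $165 = $10,180.50
Subtotal: $137,414.50
Less 6.5% discount: −$8,931.94
Total: $137,414.50 − $8,931.94 = $128,482.56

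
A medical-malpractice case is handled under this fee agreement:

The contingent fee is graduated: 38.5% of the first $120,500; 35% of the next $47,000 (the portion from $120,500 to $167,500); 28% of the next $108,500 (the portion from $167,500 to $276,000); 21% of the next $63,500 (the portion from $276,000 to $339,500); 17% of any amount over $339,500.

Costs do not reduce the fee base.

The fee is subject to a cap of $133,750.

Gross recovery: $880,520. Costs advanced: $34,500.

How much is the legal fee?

$133,750.00

Fee base is the gross recovery, $880,520; costs are reimbursed separately.
First $120,500 at 38.5% = $46,392.50
Next $47,000 at 35% = $16,450.00
Next $108,500 at 28% = $30,380.00
Next $63,500 at 21% = $13,335.00
Remaining $541,020 at 17% = $91,973.40
Fee: $46,392.50 + $16,450.00 + $30,380.00 + $13,335.00 + $91,973.40 = $198,530.90
$198,530.90 exceeds the $133,750 cap, so the fee is capped at $133,750.00.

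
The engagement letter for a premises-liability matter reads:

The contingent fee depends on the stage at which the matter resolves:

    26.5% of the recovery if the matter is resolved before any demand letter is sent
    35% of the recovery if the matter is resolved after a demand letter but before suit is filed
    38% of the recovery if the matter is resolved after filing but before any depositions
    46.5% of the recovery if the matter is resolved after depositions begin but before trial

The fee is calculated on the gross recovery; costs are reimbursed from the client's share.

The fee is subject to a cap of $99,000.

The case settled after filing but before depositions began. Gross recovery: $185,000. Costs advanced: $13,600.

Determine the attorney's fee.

$70,300.00

Fee base is the gross recovery, $185,000; costs are reimbursed separately.
The matter settled after filing but before depositions began, so the 38% rate applies.
$185,000 × 38% = $70,300.00
$70,300.00 is under the $99,000 cap.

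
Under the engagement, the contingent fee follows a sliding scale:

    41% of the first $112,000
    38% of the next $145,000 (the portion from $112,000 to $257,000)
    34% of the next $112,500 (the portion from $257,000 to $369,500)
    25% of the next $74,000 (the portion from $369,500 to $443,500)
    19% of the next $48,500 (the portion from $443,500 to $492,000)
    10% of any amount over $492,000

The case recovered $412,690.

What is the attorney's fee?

First $112,000 at 41% = $45,920.00
Next $145,000 at 38% = $55,100.00
Next $112,500 at 34% = $38,250.00
Remaining $43,190 at 25% = $10,797.50
Fee: $45,920.00 + $55,100.00 + $38,250.00 + $10,797.50 = $150,067.50

$150,067.50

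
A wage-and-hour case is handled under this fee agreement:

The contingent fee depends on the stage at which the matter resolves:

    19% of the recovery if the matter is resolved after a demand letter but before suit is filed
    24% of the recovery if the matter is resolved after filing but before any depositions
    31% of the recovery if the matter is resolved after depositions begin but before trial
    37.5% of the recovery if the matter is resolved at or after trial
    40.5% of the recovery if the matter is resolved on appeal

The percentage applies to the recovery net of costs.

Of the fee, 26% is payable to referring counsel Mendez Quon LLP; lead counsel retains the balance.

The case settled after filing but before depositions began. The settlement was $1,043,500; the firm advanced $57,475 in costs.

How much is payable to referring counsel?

Fee base (net of costs): $1,043,500 − $57,475 = $986,025
The matter settled after filing but before depositions began, so the 24% rate applies.
$986,025 × 24% = $236,646.00
Referral share: 26% of $236,646.00 = $61,527.96; lead counsel retains $236,646.00 − $61,527.96 = $175,118.04.

$61,527.96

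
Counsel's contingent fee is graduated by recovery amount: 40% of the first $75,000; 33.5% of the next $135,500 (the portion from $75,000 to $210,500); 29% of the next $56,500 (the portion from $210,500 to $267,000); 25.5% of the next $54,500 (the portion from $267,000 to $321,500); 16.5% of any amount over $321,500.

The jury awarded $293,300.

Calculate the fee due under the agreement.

$98,484.00

First $75,000 at 40% = $30,000.00
Next $135,500 at 33.5% = $45,392.50
Next $56,500 at 29% = $16,385.00
Remaining $26,300 at 25.5% = $6,706.50
Fee: $30,000.00 + $45,392.50 + $16,385.00 + $6,706.50 = $98,484.00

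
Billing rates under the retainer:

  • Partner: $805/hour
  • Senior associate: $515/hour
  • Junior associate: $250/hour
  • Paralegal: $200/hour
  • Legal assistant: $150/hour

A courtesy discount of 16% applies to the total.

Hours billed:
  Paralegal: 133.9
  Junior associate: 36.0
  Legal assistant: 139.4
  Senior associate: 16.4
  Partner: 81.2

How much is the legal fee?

Partner: 81.2 × $805 = $65,366.00
Senior associate: 16.4 × $515 = $8,446.00
Junior associate: 36.0 × $250 = $9,000.00
Paralegal: 133.9 × $200 = $26,780.00
Legal assistant: 139.4 × $150 = $20,910.00
Subtotal: $130,502.00
Less 16% discount: −$20,880.32
Total: $130,502.00 − $20,880.32 = $109,621.68

$109,621.68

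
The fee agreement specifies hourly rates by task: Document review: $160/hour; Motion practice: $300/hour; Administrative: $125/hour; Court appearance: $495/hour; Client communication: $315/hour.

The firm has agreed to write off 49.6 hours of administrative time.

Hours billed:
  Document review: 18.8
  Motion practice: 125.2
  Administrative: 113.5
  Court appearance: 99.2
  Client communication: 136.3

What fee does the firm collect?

$140,594.00

Document review: 18.8 × $160 = $3,008.00
Motion practice: 125.2 × $300 = $37,560.00
Administrative: 113.5 × $125 = $14,187.50
Court appearance: 99.2 × $495 = $49,104.00
Client communication: 136.3 × $315 = $42,934.50
Subtotal: $146,794.00
Write-off: 49.6 × $125 = $6,200.00
Total: $146,794.00 − $6,200.00 = $140,594.00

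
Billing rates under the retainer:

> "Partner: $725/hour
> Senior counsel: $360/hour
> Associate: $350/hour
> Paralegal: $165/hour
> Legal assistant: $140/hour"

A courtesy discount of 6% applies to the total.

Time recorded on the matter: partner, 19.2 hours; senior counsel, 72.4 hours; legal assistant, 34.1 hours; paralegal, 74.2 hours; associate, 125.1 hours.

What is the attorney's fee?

Partner: 19.2 × $725 = $13,920.00
Senior counsel: 72.4 × $360 = $26,064.00
Associate: 125.1 × $350 = $43,785.00
Paralegal: 74.2 × $165 = $12,243.00
Legal assistant: 34.1 × $140 = $4,774.00
Subtotal: $100,786.00
Less 6% discount: −$6,047.16
Total: $100,786.00 − $6,047.16 = $94,738.84

$94,738.84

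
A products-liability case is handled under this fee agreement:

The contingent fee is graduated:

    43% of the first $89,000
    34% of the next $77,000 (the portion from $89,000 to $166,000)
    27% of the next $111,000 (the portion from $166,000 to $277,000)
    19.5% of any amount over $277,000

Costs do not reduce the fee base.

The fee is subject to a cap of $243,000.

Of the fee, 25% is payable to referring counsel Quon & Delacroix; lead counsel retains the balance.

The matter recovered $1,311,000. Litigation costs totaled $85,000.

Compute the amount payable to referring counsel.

Fee base is the gross recovery, $1,311,000; costs are reimbursed separately.
First $89,000 at 43% = $38,270.00
Next $77,000 at 34% = $26,180.00
Next $111,000 at 27% = $29,970.00
Remaining $1,034,000 at 19.5% = $201,630.00
Fee: $38,270.00 + $26,180.00 + $29,970.00 + $201,630.00 = $296,050.00
$296,050.00 exceeds the $243,000 cap, so the fee is capped at $243,000.00.
Referral share: 25% of $243,000.00 = $60,750.00; lead counsel retains $243,000.00 − $60,750.00 = $182,250.00.

$60,750.00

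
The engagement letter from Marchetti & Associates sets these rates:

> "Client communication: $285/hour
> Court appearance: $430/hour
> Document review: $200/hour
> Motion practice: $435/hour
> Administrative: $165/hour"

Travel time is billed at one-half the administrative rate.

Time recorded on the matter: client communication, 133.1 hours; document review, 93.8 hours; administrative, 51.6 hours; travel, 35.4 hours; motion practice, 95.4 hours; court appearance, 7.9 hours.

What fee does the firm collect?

Client communication: 133.1 × $285 = $37,933.50
Court appearance: 7.9 × $430 = $3,397.00
Document review: 93.8 × $200 = $18,760.00
Motion practice: 95.4 × $435 = $41,499.00
Administrative: 51.6 × $165 = $8,514.00
Subtotal: $37,933.50 + $3,397.00 + $18,760.00 + $41,499.00 + $8,514.00 = $110,103.50
Travel: 35.4 × ($165 ÷ 2) = 35.4 × $82.50 = $2,920.50
Total: $110,103.50 + $2,920.50 = $113,024.00

$113,024.00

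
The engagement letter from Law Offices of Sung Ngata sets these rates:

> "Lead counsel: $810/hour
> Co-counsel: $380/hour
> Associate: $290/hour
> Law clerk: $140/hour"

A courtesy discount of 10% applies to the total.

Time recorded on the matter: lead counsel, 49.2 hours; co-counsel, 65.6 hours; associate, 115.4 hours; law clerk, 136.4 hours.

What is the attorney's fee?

$105,607.80

Lead counsel: 49.2 × $810 = $39,852.00
Co-counsel: 65.6 × $380 = $24,928.00
Associate: 115.4 × $290 = $33,466.00
Law clerk: 136.4 × $140 = $19,096.00
Subtotal: $117,342.00
Less 10% discount: −$11,734.20
Total: $117,342.00 − $11,734.20 = $105,607.80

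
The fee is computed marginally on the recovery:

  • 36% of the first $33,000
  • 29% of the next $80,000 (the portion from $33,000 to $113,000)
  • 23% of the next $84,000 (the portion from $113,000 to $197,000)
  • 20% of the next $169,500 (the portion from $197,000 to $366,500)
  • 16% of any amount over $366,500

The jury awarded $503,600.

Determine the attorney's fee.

$110,236.00

First $33,000 at 36% = $11,880.00
Next $80,000 at 29% = $23,200.00
Next $84,000 at 23% = $19,320.00
Next $169,500 at 20% = $33,900.00
Remaining $137,100 at 16% = $21,936.00
Fee: $11,880.00 + $23,200.00 + $19,320.00 + $33,900.00 + $21,936.00 = $110,236.00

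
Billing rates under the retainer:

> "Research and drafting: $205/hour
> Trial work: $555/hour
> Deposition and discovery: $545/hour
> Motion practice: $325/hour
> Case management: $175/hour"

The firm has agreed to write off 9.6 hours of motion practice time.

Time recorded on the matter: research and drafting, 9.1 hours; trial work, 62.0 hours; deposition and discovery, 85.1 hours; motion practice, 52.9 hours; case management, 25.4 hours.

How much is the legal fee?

$101,172.50

Research and drafting: 9.1 × $205 = $1,865.50
Trial work: 62.0 × $555 = $34,410.00
Deposition and discovery: 85.1 × $545 = $46,379.50
Motion practice: 52.9 × $325 = $17,192.50
Case management: 25.4 × $175 = $4,445.00
Subtotal: $104,292.50
Write-off: 9.6 × $325 = $3,120.00
Total: $104,292.50 − $3,120.00 = $101,172.50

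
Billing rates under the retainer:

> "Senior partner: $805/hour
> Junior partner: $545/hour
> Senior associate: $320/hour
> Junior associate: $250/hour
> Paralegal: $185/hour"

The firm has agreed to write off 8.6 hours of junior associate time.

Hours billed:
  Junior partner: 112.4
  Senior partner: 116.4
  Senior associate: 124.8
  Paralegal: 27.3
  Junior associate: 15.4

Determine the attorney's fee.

Senior partner: 116.4 × $805 = $93,702.00
Junior partner: 112.4 × $545 = $61,258.00
Senior associate: 124.8 × $320 = $39,936.00
Junior associate: 15.4 × $250 = $3,850.00
Paralegal: 27.3 × $185 = $5,050.50
Subtotal: $203,796.50
Write-off: 8.6 × $250 = $2,150.00
Total: $203,796.50 − $2,150.00 = $201,646.50

$201,646.50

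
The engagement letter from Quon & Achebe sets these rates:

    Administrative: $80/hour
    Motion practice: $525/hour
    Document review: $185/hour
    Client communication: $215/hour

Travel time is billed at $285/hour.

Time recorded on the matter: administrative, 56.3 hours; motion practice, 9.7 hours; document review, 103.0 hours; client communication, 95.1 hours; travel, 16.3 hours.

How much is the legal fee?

$53,743.50

Administrative: 56.3 × $80 = $4,504.00
Motion practice: 9.7 × $525 = $5,092.50
Document review: 103.0 × $185 = $19,055.00
Client communication: 95.1 × $215 = $20,446.50
Subtotal: $4,504.00 + $5,092.50 + $19,055.00 + $20,446.50 = $49,098.00
Travel: 16.3 × $285 = $4,645.50
Total: $49,098.00 + $4,645.50 = $53,743.50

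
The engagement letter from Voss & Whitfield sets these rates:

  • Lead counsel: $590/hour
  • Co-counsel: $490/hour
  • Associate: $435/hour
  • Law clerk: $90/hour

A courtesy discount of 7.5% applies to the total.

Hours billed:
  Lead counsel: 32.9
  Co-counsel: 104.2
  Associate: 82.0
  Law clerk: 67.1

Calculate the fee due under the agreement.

Lead counsel: 32.9 × $590 = $19,411.00
Co-counsel: 104.2 × $490 = $51,058.00
Associate: 82.0 × $435 = $35,670.00
Law clerk: 67.1 × $90 = $6,039.00
Subtotal: $112,178.00
Less 7.5% discount: −$8,413.35
Total: $112,178.00 − $8,413.35 = $103,764.65

$103,764.65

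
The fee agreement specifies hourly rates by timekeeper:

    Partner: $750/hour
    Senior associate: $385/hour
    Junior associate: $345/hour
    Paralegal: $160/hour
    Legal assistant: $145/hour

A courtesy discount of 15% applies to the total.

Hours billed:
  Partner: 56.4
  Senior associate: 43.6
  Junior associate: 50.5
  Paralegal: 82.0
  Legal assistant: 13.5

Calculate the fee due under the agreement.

Partner: 56.4 × $750 = $42,300.00
Senior associate: 43.6 × $385 = $16,786.00
Junior associate: 50.5 × $345 = $17,422.50
Paralegal: 82.0 × $160 = $13,120.00
Legal assistant: 13.5 × $145 = $1,957.50
Subtotal: $91,586.00
Less 15% discount: −$13,737.90
Total: $91,586.00 − $13,737.90 = $77,848.10

$77,848.10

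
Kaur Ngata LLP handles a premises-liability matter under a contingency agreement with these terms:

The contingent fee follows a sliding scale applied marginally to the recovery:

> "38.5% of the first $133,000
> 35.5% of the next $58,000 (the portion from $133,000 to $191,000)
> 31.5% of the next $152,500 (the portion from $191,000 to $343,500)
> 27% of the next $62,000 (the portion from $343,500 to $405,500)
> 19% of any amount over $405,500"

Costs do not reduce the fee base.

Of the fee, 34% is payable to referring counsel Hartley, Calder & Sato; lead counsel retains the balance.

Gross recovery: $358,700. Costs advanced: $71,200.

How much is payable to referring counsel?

$42,138.41

Fee base is the gross recovery, $358,700; costs are reimbursed separately.
First $133,000 at 38.5% = $51,205.00
Next $58,000 at 35.5% = $20,590.00
Next $152,500 at 31.5% = $48,037.50
Remaining $15,200 at 27% = $4,104.00
Fee: $51,205.00 + $20,590.00 + $48,037.50 + $4,104.00 = $123,936.50
Referral share: 34% of $123,936.50 = $42,138.41; lead counsel retains $123,936.50 − $42,138.41 = $81,798.09.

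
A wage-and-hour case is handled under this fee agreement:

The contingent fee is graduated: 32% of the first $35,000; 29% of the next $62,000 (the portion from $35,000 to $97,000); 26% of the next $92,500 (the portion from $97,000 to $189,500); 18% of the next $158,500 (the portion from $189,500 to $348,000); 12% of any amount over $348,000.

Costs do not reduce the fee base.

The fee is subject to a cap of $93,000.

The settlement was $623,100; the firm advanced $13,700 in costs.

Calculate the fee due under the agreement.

Fee base is the gross recovery, $623,100; costs are reimbursed separately.
First $35,000 at 32% = $11,200.00
Next $62,000 at 29% = $17,980.00
Next $92,500 at 26% = $24,050.00
Next $158,500 at 18% = $28,530.00
Remaining $275,100 at 12% = $33,012.00
Fee: $11,200.00 + $17,980.00 + $24,050.00 + $28,530.00 + $33,012.00 = $114,772.00
$114,772.00 exceeds the $93,000 cap, so the fee is capped at $93,000.00.

$93,000.00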